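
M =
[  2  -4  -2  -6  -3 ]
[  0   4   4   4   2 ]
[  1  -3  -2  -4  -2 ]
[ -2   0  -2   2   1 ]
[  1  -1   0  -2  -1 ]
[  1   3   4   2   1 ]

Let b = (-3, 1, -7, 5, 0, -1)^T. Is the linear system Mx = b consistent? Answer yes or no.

Row reduce the augmented matrix [M | b].
R3 ← R3 − (1/2)·R1: [0, -1, -1, -1, -1/2, -11/2]
R4 ← R4 + R1: [0, -4, -4, -4, -2, 2]
R5 ← R5 − (1/2)·R1: [0, 1, 1, 1, 1/2, 3/2]
R6 ← R6 − (1/2)·R1: [0, 5, 5, 5, 5/2, 1/2]
R3 ← R3 + (1/4)·R2: [0, 0, 0, 0, 0, -21/4]
R4 ← R4 + R2: [0, 0, 0, 0, 0, 3]
R5 ← R5 − (1/4)·R2: [0, 0, 0, 0, 0, 5/4]
R6 ← R6 − (5/4)·R2: [0, 0, 0, 0, 0, -3/4]
R4 ← R4 + (4/7)·R3: [0, 0, 0, 0, 0, 0]
R5 ← R5 + (5/21)·R3: [0, 0, 0, 0, 0, 0]
R6 ← R6 − (1/7)·R3: [0, 0, 0, 0, 0, 0]
The echelon form has 3 nonzero rows; the last pivot sits in the augmented column, so rank(M) = 2 but rank([M|b]) = 3.
Since the ranks differ, the system is inconsistent.

no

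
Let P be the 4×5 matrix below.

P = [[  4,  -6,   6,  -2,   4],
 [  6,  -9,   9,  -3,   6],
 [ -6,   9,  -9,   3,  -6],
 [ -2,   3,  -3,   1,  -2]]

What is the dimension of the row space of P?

1

Row reduce to echelon form.
R2 ← R2 − (3/2)·R1: [0, 0, 0, 0, 0]
R3 ← R3 + (3/2)·R1: [0, 0, 0, 0, 0]
R4 ← R4 + (1/2)·R1: [0, 0, 0, 0, 0]
Echelon form has 1 nonzero row, so rank(P) = 1.
The row space has dimension equal to the rank: 1.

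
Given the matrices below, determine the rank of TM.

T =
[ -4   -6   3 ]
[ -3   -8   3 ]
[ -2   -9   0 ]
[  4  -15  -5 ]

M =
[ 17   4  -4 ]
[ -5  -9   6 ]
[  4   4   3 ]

First compute TM:
[[-26,  50, -11],
 [  1,  72, -27],
 [ 11,  73, -46],
 [123, 131, -121]]
Now row reduce the product.
R2 ← R2 + (1/26)·R1: [0, 961/13, -713/26]
R3 ← R3 + (11/26)·R1: [0, 1224/13, -1317/26]
R4 ← R4 + (123/26)·R1: [0, 4778/13, -4499/26]
R3 ← R3 − (1224/961)·R2: [0, 0, -975/62]
R4 ← R4 − (4778/961)·R2: [0, 0, -2275/62]
R4 ← R4 − (7/3)·R3: [0, 0, 0]
3 nonzero rows, so rank(TM) = 3.

3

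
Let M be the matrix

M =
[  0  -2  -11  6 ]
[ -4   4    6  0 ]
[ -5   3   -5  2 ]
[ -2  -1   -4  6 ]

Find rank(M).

4

Row reduce to echelon form.
Swap R1 ↔ R2
R3 ← R3 − (5/4)·R1: [0, -2, -25/2, 2]
R4 ← R4 − (1/2)·R1: [0, -3, -7, 6]
R3 ← R3 − R2: [0, 0, -3/2, -4]
R4 ← R4 − (3/2)·R2: [0, 0, 19/2, -3]
R4 ← R4 + (19/3)·R3: [0, 0, 0, -85/3]
Echelon form has 4 nonzero rows, so rank(M) = 4.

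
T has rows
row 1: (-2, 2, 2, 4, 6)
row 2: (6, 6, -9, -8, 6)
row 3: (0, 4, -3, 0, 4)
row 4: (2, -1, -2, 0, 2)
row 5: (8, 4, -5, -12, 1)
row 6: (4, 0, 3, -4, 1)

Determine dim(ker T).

0

Row reduce to echelon form.
R2 ← R2 + (3)·R1: [0, 12, -3, 4, 24]
R4 ← R4 + R1: [0, 1, 0, 4, 8]
R5 ← R5 + (4)·R1: [0, 12, 3, 4, 25]
R6 ← R6 + (2)·R1: [0, 4, 7, 4, 13]
R3 ← R3 − (1/3)·R2: [0, 0, -2, -4/3, -4]
R4 ← R4 − (1/12)·R2: [0, 0, 1/4, 11/3, 6]
R5 ← R5 − R2: [0, 0, 6, 0, 1]
R6 ← R6 − (1/3)·R2: [0, 0, 8, 8/3, 5]
R4 ← R4 + (1/8)·R3: [0, 0, 0, 7/2, 11/2]
R5 ← R5 + (3)·R3: [0, 0, 0, -4, -11]
R6 ← R6 + (4)·R3: [0, 0, 0, -8/3, -11]
R5 ← R5 + (8/7)·R4: [0, 0, 0, 0, -33/7]
R6 ← R6 + (16/21)·R4: [0, 0, 0, 0, -143/21]
R6 ← R6 − (13/9)·R5: [0, 0, 0, 0, 0]
5 nonzero rows, so rank(T) = 5.
T has 5 columns; by rank–nullity, nullity = 5 − 5 = 0.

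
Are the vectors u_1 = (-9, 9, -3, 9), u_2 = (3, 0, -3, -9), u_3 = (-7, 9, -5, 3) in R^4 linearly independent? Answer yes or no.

Form the matrix with these vectors as rows and row reduce.
R2 ← R2 + (1/3)·R1: [0, 3, -4, -6]
R3 ← R3 − (7/9)·R1: [0, 2, -8/3, -4]
R3 ← R3 − (2/3)·R2: [0, 0, 0, 0]
2 nonzero rows, so the 3 vectors span a space of dimension 2.
Since 2 < 3, the vectors are linearly dependent.

no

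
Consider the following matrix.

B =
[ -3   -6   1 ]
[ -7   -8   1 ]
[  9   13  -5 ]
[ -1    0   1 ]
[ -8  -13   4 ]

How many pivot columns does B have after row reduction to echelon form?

Row reduce to echelon form.
R2 ← R2 − (7/3)·R1: [0, 6, -4/3]
R3 ← R3 + (3)·R1: [0, -5, -2]
R4 ← R4 − (1/3)·R1: [0, 2, 2/3]
R5 ← R5 − (8/3)·R1: [0, 3, 4/3]
R3 ← R3 + (5/6)·R2: [0, 0, -28/9]
R4 ← R4 − (1/3)·R2: [0, 0, 10/9]
R5 ← R5 − (1/2)·R2: [0, 0, 2]
R4 ← R4 + (5/14)·R3: [0, 0, 0]
R5 ← R5 + (9/14)·R3: [0, 0, 0]
Echelon form has 3 nonzero rows, so rank(B) = 3.
Each nonzero row contributes one pivot column: 3 pivot columns.

3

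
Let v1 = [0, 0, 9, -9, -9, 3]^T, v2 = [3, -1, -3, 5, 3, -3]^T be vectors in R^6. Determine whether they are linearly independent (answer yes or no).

Form the matrix with these vectors as rows and row reduce.
Swap R1 ↔ R2
2 nonzero rows, so the 2 vectors span a space of dimension 2.
Since 2 = 2, the vectors are linearly independent.

yes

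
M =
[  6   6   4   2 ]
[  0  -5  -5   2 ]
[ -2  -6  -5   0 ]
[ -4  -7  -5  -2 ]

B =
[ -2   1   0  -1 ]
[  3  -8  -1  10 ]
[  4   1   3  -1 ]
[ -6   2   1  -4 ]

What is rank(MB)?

3

First compute MB:
[[ 10, -34,   8,  42],
 [-47,  39,  -8, -53],
 [-34,  41,  -9, -53],
 [-21,  43, -10, -53]]
Now row reduce the product.
R2 ← R2 + (47/10)·R1: [0, -604/5, 148/5, 722/5]
R3 ← R3 + (17/5)·R1: [0, -373/5, 91/5, 449/5]
R4 ← R4 + (21/10)·R1: [0, -142/5, 34/5, 176/5]
R3 ← R3 − (373/604)·R2: [0, 0, -12/151, 189/302]
R4 ← R4 − (71/302)·R2: [0, 0, -24/151, 189/151]
R4 ← R4 − (2)·R3: [0, 0, 0, 0]
3 nonzero rows, so rank(MB) = 3.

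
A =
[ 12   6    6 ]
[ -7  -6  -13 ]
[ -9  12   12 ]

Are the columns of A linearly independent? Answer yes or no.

Row reduce A to echelon form.
R2 ← R2 + (7/12)·R1: [0, -5/2, -19/2]
R3 ← R3 + (3/4)·R1: [0, 33/2, 33/2]
R3 ← R3 + (33/5)·R2: [0, 0, -231/5]
3 pivots among 3 columns.
Every column is a pivot column, so the columns are linearly independent.

yes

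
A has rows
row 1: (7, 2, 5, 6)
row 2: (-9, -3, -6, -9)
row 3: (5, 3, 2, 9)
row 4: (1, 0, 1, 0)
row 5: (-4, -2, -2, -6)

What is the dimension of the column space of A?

Row reduce to echelon form.
R2 ← R2 + (9/7)·R1: [0, -3/7, 3/7, -9/7]
R3 ← R3 − (5/7)·R1: [0, 11/7, -11/7, 33/7]
R4 ← R4 − (1/7)·R1: [0, -2/7, 2/7, -6/7]
R5 ← R5 + (4/7)·R1: [0, -6/7, 6/7, -18/7]
R3 ← R3 + (11/3)·R2: [0, 0, 0, 0]
R4 ← R4 − (2/3)·R2: [0, 0, 0, 0]
R5 ← R5 − (2)·R2: [0, 0, 0, 0]
Echelon form has 2 nonzero rows, so rank(A) = 2.
The column space has dimension equal to the rank: 2.

2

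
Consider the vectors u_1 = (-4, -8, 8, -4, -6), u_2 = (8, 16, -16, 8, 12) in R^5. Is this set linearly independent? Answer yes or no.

Form the matrix with these vectors as rows and row reduce.
R2 ← R2 + (2)·R1: [0, 0, 0, 0, 0]
1 nonzero row, so the 2 vectors span a space of dimension 1.
Since 1 < 2, the vectors are linearly dependent.

no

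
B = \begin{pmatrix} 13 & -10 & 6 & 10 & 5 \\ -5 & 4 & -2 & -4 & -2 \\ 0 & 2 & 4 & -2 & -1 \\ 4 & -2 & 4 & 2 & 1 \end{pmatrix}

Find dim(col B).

2

Row reduce to echelon form.
R2 ← R2 + (5/13)·R1: [0, 2/13, 4/13, -2/13, -1/13]
R4 ← R4 − (4/13)·R1: [0, 14/13, 28/13, -14/13, -7/13]
R3 ← R3 − (13)·R2: [0, 0, 0, 0, 0]
R4 ← R4 − (7)·R2: [0, 0, 0, 0, 0]
Echelon form has 2 nonzero rows, so rank(B) = 2.
The column space has dimension equal to the rank: 2.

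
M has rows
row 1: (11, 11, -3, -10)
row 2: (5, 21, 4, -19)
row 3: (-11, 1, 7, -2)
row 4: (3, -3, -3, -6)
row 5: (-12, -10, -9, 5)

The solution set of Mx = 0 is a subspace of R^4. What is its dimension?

0

Row reduce to echelon form.
R2 ← R2 − (5/11)·R1: [0, 16, 59/11, -159/11]
R3 ← R3 + R1: [0, 12, 4, -12]
R4 ← R4 − (3/11)·R1: [0, -6, -24/11, -36/11]
R5 ← R5 + (12/11)·R1: [0, 2, -135/11, -65/11]
R3 ← R3 − (3/4)·R2: [0, 0, -1/44, -51/44]
R4 ← R4 + (3/8)·R2: [0, 0, -15/88, -765/88]
R5 ← R5 − (1/8)·R2: [0, 0, -1139/88, -361/88]
R4 ← R4 − (15/2)·R3: [0, 0, 0, 0]
R5 ← R5 − (1139/2)·R3: [0, 0, 0, 656]
Swap R4 ↔ R5
4 nonzero rows, so rank(M) = 4.
M has 4 columns; by rank–nullity, nullity = 4 − 4 = 0.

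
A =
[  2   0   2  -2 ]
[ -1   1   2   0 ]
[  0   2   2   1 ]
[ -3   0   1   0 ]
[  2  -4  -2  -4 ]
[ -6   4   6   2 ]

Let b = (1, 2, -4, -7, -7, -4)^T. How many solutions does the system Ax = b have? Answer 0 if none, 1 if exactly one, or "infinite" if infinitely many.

Row reduce the augmented matrix [A | b].
R2 ← R2 + (1/2)·R1: [0, 1, 3, -1, 5/2]
R4 ← R4 + (3/2)·R1: [0, 0, 4, -3, -11/2]
R5 ← R5 − R1: [0, -4, -4, -2, -8]
R6 ← R6 + (3)·R1: [0, 4, 12, -4, -1]
R3 ← R3 − (2)·R2: [0, 0, -4, 3, -9]
R5 ← R5 + (4)·R2: [0, 0, 8, -6, 2]
R6 ← R6 − (4)·R2: [0, 0, 0, 0, -11]
R4 ← R4 + R3: [0, 0, 0, 0, -29/2]
R5 ← R5 + (2)·R3: [0, 0, 0, 0, -16]
R5 ← R5 − (32/29)·R4: [0, 0, 0, 0, 0]
R6 ← R6 − (22/29)·R4: [0, 0, 0, 0, 0]
The echelon form has 4 nonzero rows; the last pivot sits in the augmented column, so rank(A) = 3 but rank([A|b]) = 4.
Since the ranks differ, the system is inconsistent.
It has no solutions.

0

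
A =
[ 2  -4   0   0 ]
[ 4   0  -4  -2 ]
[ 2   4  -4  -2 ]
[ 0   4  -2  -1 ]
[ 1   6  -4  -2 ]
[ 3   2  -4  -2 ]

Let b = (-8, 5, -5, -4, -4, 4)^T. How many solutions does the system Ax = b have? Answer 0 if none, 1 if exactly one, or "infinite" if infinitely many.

0

Row reduce the augmented matrix [A | b].
R2 ← R2 − (2)·R1: [0, 8, -4, -2, 21]
R3 ← R3 − R1: [0, 8, -4, -2, 3]
R5 ← R5 − (1/2)·R1: [0, 8, -4, -2, 0]
R6 ← R6 − (3/2)·R1: [0, 8, -4, -2, 16]
R3 ← R3 − R2: [0, 0, 0, 0, -18]
R4 ← R4 − (1/2)·R2: [0, 0, 0, 0, -29/2]
R5 ← R5 − R2: [0, 0, 0, 0, -21]
R6 ← R6 − R2: [0, 0, 0, 0, -5]
R4 ← R4 − (29/36)·R3: [0, 0, 0, 0, 0]
R5 ← R5 − (7/6)·R3: [0, 0, 0, 0, 0]
R6 ← R6 − (5/18)·R3: [0, 0, 0, 0, 0]
The echelon form has 3 nonzero rows; the last pivot sits in the augmented column, so rank(A) = 2 but rank([A|b]) = 3.
Since the ranks differ, the system is inconsistent.
It has no solutions.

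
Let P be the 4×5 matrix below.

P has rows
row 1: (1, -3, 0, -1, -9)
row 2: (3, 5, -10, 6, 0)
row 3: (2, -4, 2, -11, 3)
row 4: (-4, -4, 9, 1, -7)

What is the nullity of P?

2

Row reduce to echelon form.
R2 ← R2 − (3)·R1: [0, 14, -10, 9, 27]
R3 ← R3 − (2)·R1: [0, 2, 2, -9, 21]
R4 ← R4 + (4)·R1: [0, -16, 9, -3, -43]
R3 ← R3 − (1/7)·R2: [0, 0, 24/7, -72/7, 120/7]
R4 ← R4 + (8/7)·R2: [0, 0, -17/7, 51/7, -85/7]
R4 ← R4 + (17/24)·R3: [0, 0, 0, 0, 0]
3 nonzero rows, so rank(P) = 3.
P has 5 columns; by rank–nullity, nullity = 5 − 3 = 2.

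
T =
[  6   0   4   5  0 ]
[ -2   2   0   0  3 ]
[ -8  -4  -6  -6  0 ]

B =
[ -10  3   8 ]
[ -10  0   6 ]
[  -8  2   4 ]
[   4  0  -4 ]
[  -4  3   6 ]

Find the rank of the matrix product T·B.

First compute TB:
[[-72,  26,  44],
 [-12,   3,  14],
 [144, -36, -88]]
Now row reduce the product.
R2 ← R2 − (1/6)·R1: [0, -4/3, 20/3]
R3 ← R3 + (2)·R1: [0, 16, 0]
R3 ← R3 + (12)·R2: [0, 0, 80]
3 nonzero rows, so rank(TB) = 3.

3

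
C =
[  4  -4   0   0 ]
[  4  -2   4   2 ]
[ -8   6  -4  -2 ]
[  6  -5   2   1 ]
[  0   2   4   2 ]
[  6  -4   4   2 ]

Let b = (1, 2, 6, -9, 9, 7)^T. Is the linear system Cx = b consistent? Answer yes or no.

no

Row reduce the augmented matrix [C | b].
R2 ← R2 − R1: [0, 2, 4, 2, 1]
R3 ← R3 + (2)·R1: [0, -2, -4, -2, 8]
R4 ← R4 − (3/2)·R1: [0, 1, 2, 1, -21/2]
R6 ← R6 − (3/2)·R1: [0, 2, 4, 2, 11/2]
R3 ← R3 + R2: [0, 0, 0, 0, 9]
R4 ← R4 − (1/2)·R2: [0, 0, 0, 0, -11]
R5 ← R5 − R2: [0, 0, 0, 0, 8]
R6 ← R6 − R2: [0, 0, 0, 0, 9/2]
R4 ← R4 + (11/9)·R3: [0, 0, 0, 0, 0]
R5 ← R5 − (8/9)·R3: [0, 0, 0, 0, 0]
R6 ← R6 − (1/2)·R3: [0, 0, 0, 0, 0]
The echelon form has 3 nonzero rows; the last pivot sits in the augmented column, so rank(C) = 2 but rank([C|b]) = 3.
Since the ranks differ, the system is inconsistent.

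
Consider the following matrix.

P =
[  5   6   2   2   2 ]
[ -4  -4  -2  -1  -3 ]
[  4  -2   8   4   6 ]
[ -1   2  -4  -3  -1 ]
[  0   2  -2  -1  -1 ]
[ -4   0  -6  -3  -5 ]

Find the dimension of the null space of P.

2

Row reduce to echelon form.
R2 ← R2 + (4/5)·R1: [0, 4/5, -2/5, 3/5, -7/5]
R3 ← R3 − (4/5)·R1: [0, -34/5, 32/5, 12/5, 22/5]
R4 ← R4 + (1/5)·R1: [0, 16/5, -18/5, -13/5, -3/5]
R6 ← R6 + (4/5)·R1: [0, 24/5, -22/5, -7/5, -17/5]
R3 ← R3 + (17/2)·R2: [0, 0, 3, 15/2, -15/2]
R4 ← R4 − (4)·R2: [0, 0, -2, -5, 5]
R5 ← R5 − (5/2)·R2: [0, 0, -1, -5/2, 5/2]
R6 ← R6 − (6)·R2: [0, 0, -2, -5, 5]
R4 ← R4 + (2/3)·R3: [0, 0, 0, 0, 0]
R5 ← R5 + (1/3)·R3: [0, 0, 0, 0, 0]
R6 ← R6 + (2/3)·R3: [0, 0, 0, 0, 0]
3 nonzero rows, so rank(P) = 3.
P has 5 columns; by rank–nullity, nullity = 5 − 3 = 2.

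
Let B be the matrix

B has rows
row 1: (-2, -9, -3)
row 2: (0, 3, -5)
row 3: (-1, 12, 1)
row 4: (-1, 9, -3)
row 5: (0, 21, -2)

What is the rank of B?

Row reduce to echelon form.
R3 ← R3 − (1/2)·R1: [0, 33/2, 5/2]
R4 ← R4 − (1/2)·R1: [0, 27/2, -3/2]
R3 ← R3 − (11/2)·R2: [0, 0, 30]
R4 ← R4 − (9/2)·R2: [0, 0, 21]
R5 ← R5 − (7)·R2: [0, 0, 33]
R4 ← R4 − (7/10)·R3: [0, 0, 0]
R5 ← R5 − (11/10)·R3: [0, 0, 0]
Echelon form has 3 nonzero rows, so rank(B) = 3.

3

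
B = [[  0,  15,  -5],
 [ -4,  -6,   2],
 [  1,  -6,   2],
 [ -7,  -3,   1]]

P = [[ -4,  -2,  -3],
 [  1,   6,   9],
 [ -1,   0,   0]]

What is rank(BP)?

2

First compute BP:
[[ 20,  90, 135],
 [  8, -28, -42],
 [-12, -38, -57],
 [ 24,  -4,  -6]]
Now row reduce the product.
R2 ← R2 − (2/5)·R1: [0, -64, -96]
R3 ← R3 + (3/5)·R1: [0, 16, 24]
R4 ← R4 − (6/5)·R1: [0, -112, -168]
R3 ← R3 + (1/4)·R2: [0, 0, 0]
R4 ← R4 − (7/4)·R2: [0, 0, 0]
2 nonzero rows, so rank(BP) = 2.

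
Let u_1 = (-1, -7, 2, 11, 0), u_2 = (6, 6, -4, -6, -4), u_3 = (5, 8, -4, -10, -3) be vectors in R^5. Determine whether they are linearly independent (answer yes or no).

Form the matrix with these vectors as rows and row reduce.
R2 ← R2 + (6)·R1: [0, -36, 8, 60, -4]
R3 ← R3 + (5)·R1: [0, -27, 6, 45, -3]
R3 ← R3 − (3/4)·R2: [0, 0, 0, 0, 0]
2 nonzero rows, so the 3 vectors span a space of dimension 2.
Since 2 < 3, the vectors are linearly dependent.

no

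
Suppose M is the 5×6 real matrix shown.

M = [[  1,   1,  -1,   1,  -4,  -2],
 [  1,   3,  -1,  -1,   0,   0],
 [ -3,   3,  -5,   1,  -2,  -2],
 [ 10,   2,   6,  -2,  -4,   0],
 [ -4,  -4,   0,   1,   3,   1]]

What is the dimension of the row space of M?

3

Row reduce to echelon form.
R2 ← R2 − R1: [0, 2, 0, -2, 4, 2]
R3 ← R3 + (3)·R1: [0, 6, -8, 4, -14, -8]
R4 ← R4 − (10)·R1: [0, -8, 16, -12, 36, 20]
R5 ← R5 + (4)·R1: [0, 0, -4, 5, -13, -7]
R3 ← R3 − (3)·R2: [0, 0, -8, 10, -26, -14]
R4 ← R4 + (4)·R2: [0, 0, 16, -20, 52, 28]
R4 ← R4 + (2)·R3: [0, 0, 0, 0, 0, 0]
R5 ← R5 − (1/2)·R3: [0, 0, 0, 0, 0, 0]
Echelon form has 3 nonzero rows, so rank(M) = 3.
The row space has dimension equal to the rank: 3.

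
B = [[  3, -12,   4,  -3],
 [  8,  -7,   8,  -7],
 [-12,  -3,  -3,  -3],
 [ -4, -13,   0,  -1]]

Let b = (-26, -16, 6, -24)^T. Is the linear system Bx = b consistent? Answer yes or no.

Row reduce the augmented matrix [B | b].
R2 ← R2 − (8/3)·R1: [0, 25, -8/3, 1, 160/3]
R3 ← R3 + (4)·R1: [0, -51, 13, -15, -98]
R4 ← R4 + (4/3)·R1: [0, -29, 16/3, -5, -176/3]
R3 ← R3 + (51/25)·R2: [0, 0, 189/25, -324/25, 54/5]
R4 ← R4 + (29/25)·R2: [0, 0, 56/25, -96/25, 16/5]
R4 ← R4 − (8/27)·R3: [0, 0, 0, 0, 0]
The echelon form has 3 nonzero rows, and every pivot lies in the first 4 columns, so rank(B) = rank([B|b]) = 3.
The system is consistent.

yes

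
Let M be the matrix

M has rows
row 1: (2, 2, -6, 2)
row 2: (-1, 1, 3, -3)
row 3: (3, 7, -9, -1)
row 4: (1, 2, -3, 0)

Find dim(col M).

2

Row reduce to echelon form.
R2 ← R2 + (1/2)·R1: [0, 2, 0, -2]
R3 ← R3 − (3/2)·R1: [0, 4, 0, -4]
R4 ← R4 − (1/2)·R1: [0, 1, 0, -1]
R3 ← R3 − (2)·R2: [0, 0, 0, 0]
R4 ← R4 − (1/2)·R2: [0, 0, 0, 0]
Echelon form has 2 nonzero rows, so rank(M) = 2.
The column space has dimension equal to the rank: 2.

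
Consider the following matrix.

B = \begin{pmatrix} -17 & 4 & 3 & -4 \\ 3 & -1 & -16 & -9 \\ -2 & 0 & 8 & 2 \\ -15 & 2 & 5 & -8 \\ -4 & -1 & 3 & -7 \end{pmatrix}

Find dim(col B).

Row reduce to echelon form.
R2 ← R2 + (3/17)·R1: [0, -5/17, -263/17, -165/17]
R3 ← R3 − (2/17)·R1: [0, -8/17, 130/17, 42/17]
R4 ← R4 − (15/17)·R1: [0, -26/17, 40/17, -76/17]
R5 ← R5 − (4/17)·R1: [0, -33/17, 39/17, -103/17]
R3 ← R3 − (8/5)·R2: [0, 0, 162/5, 18]
R4 ← R4 − (26/5)·R2: [0, 0, 414/5, 46]
R5 ← R5 − (33/5)·R2: [0, 0, 522/5, 58]
R4 ← R4 − (23/9)·R3: [0, 0, 0, 0]
R5 ← R5 − (29/9)·R3: [0, 0, 0, 0]
Echelon form has 3 nonzero rows, so rank(B) = 3.
The column space has dimension equal to the rank: 3.

3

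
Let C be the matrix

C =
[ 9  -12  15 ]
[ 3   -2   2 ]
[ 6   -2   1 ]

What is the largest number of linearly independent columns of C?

2

Row reduce to echelon form.
R2 ← R2 − (1/3)·R1: [0, 2, -3]
R3 ← R3 − (2/3)·R1: [0, 6, -9]
R3 ← R3 − (3)·R2: [0, 0, 0]
Echelon form has 2 nonzero rows, so rank(C) = 2.
The rank gives the maximum number of linearly independent columns: 2.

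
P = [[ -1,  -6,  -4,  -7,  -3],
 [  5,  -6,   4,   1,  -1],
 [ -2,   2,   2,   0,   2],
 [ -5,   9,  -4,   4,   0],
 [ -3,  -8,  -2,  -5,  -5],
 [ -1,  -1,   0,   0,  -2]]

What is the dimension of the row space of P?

Row reduce to echelon form.
R2 ← R2 + (5)·R1: [0, -36, -16, -34, -16]
R3 ← R3 − (2)·R1: [0, 14, 10, 14, 8]
R4 ← R4 − (5)·R1: [0, 39, 16, 39, 15]
R5 ← R5 − (3)·R1: [0, 10, 10, 16, 4]
R6 ← R6 − R1: [0, 5, 4, 7, 1]
R3 ← R3 + (7/18)·R2: [0, 0, 34/9, 7/9, 16/9]
R4 ← R4 + (13/12)·R2: [0, 0, -4/3, 13/6, -7/3]
R5 ← R5 + (5/18)·R2: [0, 0, 50/9, 59/9, -4/9]
R6 ← R6 + (5/36)·R2: [0, 0, 16/9, 41/18, -11/9]
R4 ← R4 + (6/17)·R3: [0, 0, 0, 83/34, -29/17]
R5 ← R5 − (25/17)·R3: [0, 0, 0, 92/17, -52/17]
R6 ← R6 − (8/17)·R3: [0, 0, 0, 65/34, -35/17]
R5 ← R5 − (184/83)·R4: [0, 0, 0, 0, 60/83]
R6 ← R6 − (65/83)·R4: [0, 0, 0, 0, -60/83]
R6 ← R6 + R5: [0, 0, 0, 0, 0]
Echelon form has 5 nonzero rows, so rank(P) = 5.
The row space has dimension equal to the rank: 5.

5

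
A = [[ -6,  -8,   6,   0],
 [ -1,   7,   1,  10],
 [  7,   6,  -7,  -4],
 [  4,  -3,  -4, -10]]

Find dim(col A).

Row reduce to echelon form.
R2 ← R2 − (1/6)·R1: [0, 25/3, 0, 10]
R3 ← R3 + (7/6)·R1: [0, -10/3, 0, -4]
R4 ← R4 + (2/3)·R1: [0, -25/3, 0, -10]
R3 ← R3 + (2/5)·R2: [0, 0, 0, 0]
R4 ← R4 + R2: [0, 0, 0, 0]
Echelon form has 2 nonzero rows, so rank(A) = 2.
The column space has dimension equal to the rank: 2.

2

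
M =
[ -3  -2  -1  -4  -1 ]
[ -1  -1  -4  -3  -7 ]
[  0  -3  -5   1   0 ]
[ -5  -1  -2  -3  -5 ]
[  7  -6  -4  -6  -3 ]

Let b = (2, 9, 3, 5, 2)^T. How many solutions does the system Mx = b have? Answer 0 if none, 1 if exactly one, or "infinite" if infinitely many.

1

Row reduce the augmented matrix [M | b].
R2 ← R2 − (1/3)·R1: [0, -1/3, -11/3, -5/3, -20/3, 25/3]
R4 ← R4 − (5/3)·R1: [0, 7/3, -1/3, 11/3, -10/3, 5/3]
R5 ← R5 + (7/3)·R1: [0, -32/3, -19/3, -46/3, -16/3, 20/3]
R3 ← R3 − (9)·R2: [0, 0, 28, 16, 60, -72]
R4 ← R4 + (7)·R2: [0, 0, -26, -8, -50, 60]
R5 ← R5 − (32)·R2: [0, 0, 111, 38, 208, -260]
R4 ← R4 + (13/14)·R3: [0, 0, 0, 48/7, 40/7, -48/7]
R5 ← R5 − (111/28)·R3: [0, 0, 0, -178/7, -209/7, 178/7]
R5 ← R5 + (89/24)·R4: [0, 0, 0, 0, -26/3, 0]
The echelon form has 5 nonzero rows, and every pivot lies in the first 5 columns, so rank(M) = rank([M|b]) = 5.
The system is consistent.
rank = 5 = number of unknowns, so the solution is unique.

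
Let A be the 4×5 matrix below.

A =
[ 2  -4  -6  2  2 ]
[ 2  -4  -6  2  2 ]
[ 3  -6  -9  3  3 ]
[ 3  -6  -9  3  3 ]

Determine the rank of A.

1

Row reduce to echelon form.
R2 ← R2 − R1: [0, 0, 0, 0, 0]
R3 ← R3 − (3/2)·R1: [0, 0, 0, 0, 0]
R4 ← R4 − (3/2)·R1: [0, 0, 0, 0, 0]
Echelon form has 1 nonzero row, so rank(A) = 1.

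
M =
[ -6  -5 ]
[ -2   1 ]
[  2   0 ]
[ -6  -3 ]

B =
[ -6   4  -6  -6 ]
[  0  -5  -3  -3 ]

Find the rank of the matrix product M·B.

2

First compute MB:
[[ 36,   1,  51,  51],
 [ 12, -13,   9,   9],
 [-12,   8, -12, -12],
 [ 36,  -9,  45,  45]]
Now row reduce the product.
R2 ← R2 − (1/3)·R1: [0, -40/3, -8, -8]
R3 ← R3 + (1/3)·R1: [0, 25/3, 5, 5]
R4 ← R4 − R1: [0, -10, -6, -6]
R3 ← R3 + (5/8)·R2: [0, 0, 0, 0]
R4 ← R4 − (3/4)·R2: [0, 0, 0, 0]
2 nonzero rows, so rank(MB) = 2.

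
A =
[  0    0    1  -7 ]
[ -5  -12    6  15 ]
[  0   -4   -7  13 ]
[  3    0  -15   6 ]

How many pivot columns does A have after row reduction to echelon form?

Row reduce to echelon form.
Swap R1 ↔ R2
R4 ← R4 + (3/5)·R1: [0, -36/5, -57/5, 15]
Swap R2 ↔ R3
R4 ← R4 − (9/5)·R2: [0, 0, 6/5, -42/5]
R4 ← R4 − (6/5)·R3: [0, 0, 0, 0]
Echelon form has 3 nonzero rows, so rank(A) = 3.
Each nonzero row contributes one pivot column: 3 pivot columns.

3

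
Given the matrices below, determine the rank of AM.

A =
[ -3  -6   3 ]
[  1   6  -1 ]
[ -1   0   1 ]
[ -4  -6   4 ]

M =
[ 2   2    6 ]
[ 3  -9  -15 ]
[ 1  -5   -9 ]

2

First compute AM:
[[-21,  33,  45],
 [ 19, -47, -75],
 [ -1,  -7, -15],
 [-22,  26,  30]]
Now row reduce the product.
R2 ← R2 + (19/21)·R1: [0, -120/7, -240/7]
R3 ← R3 − (1/21)·R1: [0, -60/7, -120/7]
R4 ← R4 − (22/21)·R1: [0, -60/7, -120/7]
R3 ← R3 − (1/2)·R2: [0, 0, 0]
R4 ← R4 − (1/2)·R2: [0, 0, 0]
2 nonzero rows, so rank(AM) = 2.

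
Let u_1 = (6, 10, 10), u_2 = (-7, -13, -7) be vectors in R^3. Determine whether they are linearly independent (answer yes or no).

yes

Form the matrix with these vectors as rows and row reduce.
R2 ← R2 + (7/6)·R1: [0, -4/3, 14/3]
2 nonzero rows, so the 2 vectors span a space of dimension 2.
Since 2 = 2, the vectors are linearly independent.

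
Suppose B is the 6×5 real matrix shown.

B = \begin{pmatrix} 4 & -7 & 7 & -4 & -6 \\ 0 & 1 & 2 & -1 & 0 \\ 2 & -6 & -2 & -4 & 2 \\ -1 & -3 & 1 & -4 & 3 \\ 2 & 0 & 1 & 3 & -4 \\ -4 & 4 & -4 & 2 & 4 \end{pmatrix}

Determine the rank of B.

5

Row reduce to echelon form.
R3 ← R3 − (1/2)·R1: [0, -5/2, -11/2, -2, 5]
R4 ← R4 + (1/4)·R1: [0, -19/4, 11/4, -5, 3/2]
R5 ← R5 − (1/2)·R1: [0, 7/2, -5/2, 5, -1]
R6 ← R6 + R1: [0, -3, 3, -2, -2]
R3 ← R3 + (5/2)·R2: [0, 0, -1/2, -9/2, 5]
R4 ← R4 + (19/4)·R2: [0, 0, 49/4, -39/4, 3/2]
R5 ← R5 − (7/2)·R2: [0, 0, -19/2, 17/2, -1]
R6 ← R6 + (3)·R2: [0, 0, 9, -5, -2]
R4 ← R4 + (49/2)·R3: [0, 0, 0, -120, 124]
R5 ← R5 − (19)·R3: [0, 0, 0, 94, -96]
R6 ← R6 + (18)·R3: [0, 0, 0, -86, 88]
R5 ← R5 + (47/60)·R4: [0, 0, 0, 0, 17/15]
R6 ← R6 − (43/60)·R4: [0, 0, 0, 0, -13/15]
R6 ← R6 + (13/17)·R5: [0, 0, 0, 0, 0]
Echelon form has 5 nonzero rows, so rank(B) = 5.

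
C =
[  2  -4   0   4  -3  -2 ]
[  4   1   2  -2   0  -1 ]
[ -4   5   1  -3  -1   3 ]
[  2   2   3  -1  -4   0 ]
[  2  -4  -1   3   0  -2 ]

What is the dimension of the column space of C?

Row reduce to echelon form.
R2 ← R2 − (2)·R1: [0, 9, 2, -10, 6, 3]
R3 ← R3 + (2)·R1: [0, -3, 1, 5, -7, -1]
R4 ← R4 − R1: [0, 6, 3, -5, -1, 2]
R5 ← R5 − R1: [0, 0, -1, -1, 3, 0]
R3 ← R3 + (1/3)·R2: [0, 0, 5/3, 5/3, -5, 0]
R4 ← R4 − (2/3)·R2: [0, 0, 5/3, 5/3, -5, 0]
R4 ← R4 − R3: [0, 0, 0, 0, 0, 0]
R5 ← R5 + (3/5)·R3: [0, 0, 0, 0, 0, 0]
Echelon form has 3 nonzero rows, so rank(C) = 3.
The column space has dimension equal to the rank: 3.

3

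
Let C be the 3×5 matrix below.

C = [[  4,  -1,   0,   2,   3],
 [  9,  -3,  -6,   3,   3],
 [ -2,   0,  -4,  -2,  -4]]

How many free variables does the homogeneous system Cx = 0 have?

3

Row reduce to echelon form.
R2 ← R2 − (9/4)·R1: [0, -3/4, -6, -3/2, -15/4]
R3 ← R3 + (1/2)·R1: [0, -1/2, -4, -1, -5/2]
R3 ← R3 − (2/3)·R2: [0, 0, 0, 0, 0]
2 nonzero rows, so rank(C) = 2.
C has 5 columns; by rank–nullity, nullity = 5 − 2 = 3.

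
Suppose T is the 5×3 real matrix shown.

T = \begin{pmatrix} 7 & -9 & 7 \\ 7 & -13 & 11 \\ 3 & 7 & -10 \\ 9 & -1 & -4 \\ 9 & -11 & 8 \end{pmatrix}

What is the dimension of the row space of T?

Row reduce to echelon form.
R2 ← R2 − R1: [0, -4, 4]
R3 ← R3 − (3/7)·R1: [0, 76/7, -13]
R4 ← R4 − (9/7)·R1: [0, 74/7, -13]
R5 ← R5 − (9/7)·R1: [0, 4/7, -1]
R3 ← R3 + (19/7)·R2: [0, 0, -15/7]
R4 ← R4 + (37/14)·R2: [0, 0, -17/7]
R5 ← R5 + (1/7)·R2: [0, 0, -3/7]
R4 ← R4 − (17/15)·R3: [0, 0, 0]
R5 ← R5 − (1/5)·R3: [0, 0, 0]
Echelon form has 3 nonzero rows, so rank(T) = 3.
The row space has dimension equal to the rank: 3.

3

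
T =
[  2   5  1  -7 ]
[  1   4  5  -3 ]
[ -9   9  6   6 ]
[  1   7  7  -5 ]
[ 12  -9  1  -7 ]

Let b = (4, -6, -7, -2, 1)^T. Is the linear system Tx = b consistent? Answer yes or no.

no

Row reduce the augmented matrix [T | b].
R2 ← R2 − (1/2)·R1: [0, 3/2, 9/2, 1/2, -8]
R3 ← R3 + (9/2)·R1: [0, 63/2, 21/2, -51/2, 11]
R4 ← R4 − (1/2)·R1: [0, 9/2, 13/2, -3/2, -4]
R5 ← R5 − (6)·R1: [0, -39, -5, 35, -23]
R3 ← R3 − (21)·R2: [0, 0, -84, -36, 179]
R4 ← R4 − (3)·R2: [0, 0, -7, -3, 20]
R5 ← R5 + (26)·R2: [0, 0, 112, 48, -231]
R4 ← R4 − (1/12)·R3: [0, 0, 0, 0, 61/12]
R5 ← R5 + (4/3)·R3: [0, 0, 0, 0, 23/3]
R5 ← R5 − (92/61)·R4: [0, 0, 0, 0, 0]
The echelon form has 4 nonzero rows; the last pivot sits in the augmented column, so rank(T) = 3 but rank([T|b]) = 4.
Since the ranks differ, the system is inconsistent.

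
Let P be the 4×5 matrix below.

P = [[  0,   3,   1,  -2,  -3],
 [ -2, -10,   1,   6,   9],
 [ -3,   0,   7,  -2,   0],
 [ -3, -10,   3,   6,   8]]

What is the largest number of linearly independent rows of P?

Row reduce to echelon form.
Swap R1 ↔ R2
R3 ← R3 − (3/2)·R1: [0, 15, 11/2, -11, -27/2]
R4 ← R4 − (3/2)·R1: [0, 5, 3/2, -3, -11/2]
R3 ← R3 − (5)·R2: [0, 0, 1/2, -1, 3/2]
R4 ← R4 − (5/3)·R2: [0, 0, -1/6, 1/3, -1/2]
R4 ← R4 + (1/3)·R3: [0, 0, 0, 0, 0]
Echelon form has 3 nonzero rows, so rank(P) = 3.
The rank gives the maximum number of linearly independent rows: 3.

3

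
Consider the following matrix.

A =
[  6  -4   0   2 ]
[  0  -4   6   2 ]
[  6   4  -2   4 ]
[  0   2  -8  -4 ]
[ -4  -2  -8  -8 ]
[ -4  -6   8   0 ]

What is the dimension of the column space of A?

3

Row reduce to echelon form.
R3 ← R3 − R1: [0, 8, -2, 2]
R5 ← R5 + (2/3)·R1: [0, -14/3, -8, -20/3]
R6 ← R6 + (2/3)·R1: [0, -26/3, 8, 4/3]
R3 ← R3 + (2)·R2: [0, 0, 10, 6]
R4 ← R4 + (1/2)·R2: [0, 0, -5, -3]
R5 ← R5 − (7/6)·R2: [0, 0, -15, -9]
R6 ← R6 − (13/6)·R2: [0, 0, -5, -3]
R4 ← R4 + (1/2)·R3: [0, 0, 0, 0]
R5 ← R5 + (3/2)·R3: [0, 0, 0, 0]
R6 ← R6 + (1/2)·R3: [0, 0, 0, 0]
Echelon form has 3 nonzero rows, so rank(A) = 3.
The column space has dimension equal to the rank: 3.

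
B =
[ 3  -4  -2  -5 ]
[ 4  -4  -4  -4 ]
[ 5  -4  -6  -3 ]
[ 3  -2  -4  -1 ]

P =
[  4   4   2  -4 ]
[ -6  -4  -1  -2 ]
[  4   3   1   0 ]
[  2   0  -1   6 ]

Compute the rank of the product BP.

2

First compute BP:
[[ 18,  22,  13, -34],
 [ 16,  20,  12, -32],
 [ 14,  18,  11, -30],
 [  6,   8,   5, -14]]
Now row reduce the product.
R2 ← R2 − (8/9)·R1: [0, 4/9, 4/9, -16/9]
R3 ← R3 − (7/9)·R1: [0, 8/9, 8/9, -32/9]
R4 ← R4 − (1/3)·R1: [0, 2/3, 2/3, -8/3]
R3 ← R3 − (2)·R2: [0, 0, 0, 0]
R4 ← R4 − (3/2)·R2: [0, 0, 0, 0]
2 nonzero rows, so rank(BP) = 2.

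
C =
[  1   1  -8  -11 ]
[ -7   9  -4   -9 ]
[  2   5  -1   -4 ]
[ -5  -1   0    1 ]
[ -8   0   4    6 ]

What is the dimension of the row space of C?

3

Row reduce to echelon form.
R2 ← R2 + (7)·R1: [0, 16, -60, -86]
R3 ← R3 − (2)·R1: [0, 3, 15, 18]
R4 ← R4 + (5)·R1: [0, 4, -40, -54]
R5 ← R5 + (8)·R1: [0, 8, -60, -82]
R3 ← R3 − (3/16)·R2: [0, 0, 105/4, 273/8]
R4 ← R4 − (1/4)·R2: [0, 0, -25, -65/2]
R5 ← R5 − (1/2)·R2: [0, 0, -30, -39]
R4 ← R4 + (20/21)·R3: [0, 0, 0, 0]
R5 ← R5 + (8/7)·R3: [0, 0, 0, 0]
Echelon form has 3 nonzero rows, so rank(C) = 3.
The row space has dimension equal to the rank: 3.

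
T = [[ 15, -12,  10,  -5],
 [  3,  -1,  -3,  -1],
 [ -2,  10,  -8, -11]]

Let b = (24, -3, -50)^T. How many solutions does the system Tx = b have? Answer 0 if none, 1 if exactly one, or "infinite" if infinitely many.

Row reduce the augmented matrix [T | b].
R2 ← R2 − (1/5)·R1: [0, 7/5, -5, 0, -39/5]
R3 ← R3 + (2/15)·R1: [0, 42/5, -20/3, -35/3, -234/5]
R3 ← R3 − (6)·R2: [0, 0, 70/3, -35/3, 0]
The echelon form has 3 nonzero rows, and every pivot lies in the first 4 columns, so rank(T) = rank([T|b]) = 3.
The system is consistent.
rank = 3 < 4 unknowns, so there are infinitely many solutions.

infinite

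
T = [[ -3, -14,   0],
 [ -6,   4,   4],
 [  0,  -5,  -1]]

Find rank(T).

Row reduce to echelon form.
R2 ← R2 − (2)·R1: [0, 32, 4]
R3 ← R3 + (5/32)·R2: [0, 0, -3/8]
Echelon form has 3 nonzero rows, so rank(T) = 3.

3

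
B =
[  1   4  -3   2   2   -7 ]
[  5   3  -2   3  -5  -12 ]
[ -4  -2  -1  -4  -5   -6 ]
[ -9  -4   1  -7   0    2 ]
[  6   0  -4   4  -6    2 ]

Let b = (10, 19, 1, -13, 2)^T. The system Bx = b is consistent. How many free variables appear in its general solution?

2

Row reduce the augmented matrix [B | b].
R2 ← R2 − (5)·R1: [0, -17, 13, -7, -15, 23, -31]
R3 ← R3 + (4)·R1: [0, 14, -13, 4, 3, -34, 41]
R4 ← R4 + (9)·R1: [0, 32, -26, 11, 18, -61, 77]
R5 ← R5 − (6)·R1: [0, -24, 14, -8, -18, 44, -58]
R3 ← R3 + (14/17)·R2: [0, 0, -39/17, -30/17, -159/17, -256/17, 263/17]
R4 ← R4 + (32/17)·R2: [0, 0, -26/17, -37/17, -174/17, -301/17, 317/17]
R5 ← R5 − (24/17)·R2: [0, 0, -74/17, 32/17, 54/17, 196/17, -242/17]
R4 ← R4 − (2/3)·R3: [0, 0, 0, -1, -4, -23/3, 25/3]
R5 ← R5 − (74/39)·R3: [0, 0, 0, 68/13, 272/13, 1564/39, -1700/39]
R5 ← R5 + (68/13)·R4: [0, 0, 0, 0, 0, 0, 0]
The echelon form has 4 nonzero rows, and every pivot lies in the first 6 columns, so rank(B) = rank([B|b]) = 4.
The system is consistent.
Free variables = (unknowns) − (rank) = 6 − 4 = 2.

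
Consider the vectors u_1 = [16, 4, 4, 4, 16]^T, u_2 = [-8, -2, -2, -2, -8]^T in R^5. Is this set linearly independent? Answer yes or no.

Form the matrix with these vectors as rows and row reduce.
R2 ← R2 + (1/2)·R1: [0, 0, 0, 0, 0]
1 nonzero row, so the 2 vectors span a space of dimension 1.
Since 1 < 2, the vectors are linearly dependent.

no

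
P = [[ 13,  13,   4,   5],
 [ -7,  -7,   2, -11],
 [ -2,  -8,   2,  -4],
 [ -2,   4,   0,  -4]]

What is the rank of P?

3

Row reduce to echelon form.
R2 ← R2 + (7/13)·R1: [0, 0, 54/13, -108/13]
R3 ← R3 + (2/13)·R1: [0, -6, 34/13, -42/13]
R4 ← R4 + (2/13)·R1: [0, 6, 8/13, -42/13]
Swap R2 ↔ R3
R4 ← R4 + R2: [0, 0, 42/13, -84/13]
R4 ← R4 − (7/9)·R3: [0, 0, 0, 0]
Echelon form has 3 nonzero rows, so rank(P) = 3.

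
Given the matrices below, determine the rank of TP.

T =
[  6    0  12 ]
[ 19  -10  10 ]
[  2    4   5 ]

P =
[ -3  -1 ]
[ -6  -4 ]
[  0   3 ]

2

First compute TP:
[[-18,  30],
 [  3,  51],
 [-30,  -3]]
Now row reduce the product.
R2 ← R2 + (1/6)·R1: [0, 56]
R3 ← R3 − (5/3)·R1: [0, -53]
R3 ← R3 + (53/56)·R2: [0, 0]
2 nonzero rows, so rank(TP) = 2.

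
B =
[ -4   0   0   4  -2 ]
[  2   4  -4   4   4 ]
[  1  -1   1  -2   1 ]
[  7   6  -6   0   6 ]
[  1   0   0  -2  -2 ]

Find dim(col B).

Row reduce to echelon form.
R2 ← R2 + (1/2)·R1: [0, 4, -4, 6, 3]
R3 ← R3 + (1/4)·R1: [0, -1, 1, -1, 1/2]
R4 ← R4 + (7/4)·R1: [0, 6, -6, 7, 5/2]
R5 ← R5 + (1/4)·R1: [0, 0, 0, -1, -5/2]
R3 ← R3 + (1/4)·R2: [0, 0, 0, 1/2, 5/4]
R4 ← R4 − (3/2)·R2: [0, 0, 0, -2, -2]
R4 ← R4 + (4)·R3: [0, 0, 0, 0, 3]
R5 ← R5 + (2)·R3: [0, 0, 0, 0, 0]
Echelon form has 4 nonzero rows, so rank(B) = 4.
The column space has dimension equal to the rank: 4.

4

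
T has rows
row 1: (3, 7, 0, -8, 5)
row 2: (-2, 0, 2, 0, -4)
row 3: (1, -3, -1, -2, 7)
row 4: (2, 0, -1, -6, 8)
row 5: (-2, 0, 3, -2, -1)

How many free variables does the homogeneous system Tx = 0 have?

Row reduce to echelon form.
R2 ← R2 + (2/3)·R1: [0, 14/3, 2, -16/3, -2/3]
R3 ← R3 − (1/3)·R1: [0, -16/3, -1, 2/3, 16/3]
R4 ← R4 − (2/3)·R1: [0, -14/3, -1, -2/3, 14/3]
R5 ← R5 + (2/3)·R1: [0, 14/3, 3, -22/3, 7/3]
R3 ← R3 + (8/7)·R2: [0, 0, 9/7, -38/7, 32/7]
R4 ← R4 + R2: [0, 0, 1, -6, 4]
R5 ← R5 − R2: [0, 0, 1, -2, 3]
R4 ← R4 − (7/9)·R3: [0, 0, 0, -16/9, 4/9]
R5 ← R5 − (7/9)·R3: [0, 0, 0, 20/9, -5/9]
R5 ← R5 + (5/4)·R4: [0, 0, 0, 0, 0]
4 nonzero rows, so rank(T) = 4.
T has 5 columns; by rank–nullity, nullity = 5 − 4 = 1.

1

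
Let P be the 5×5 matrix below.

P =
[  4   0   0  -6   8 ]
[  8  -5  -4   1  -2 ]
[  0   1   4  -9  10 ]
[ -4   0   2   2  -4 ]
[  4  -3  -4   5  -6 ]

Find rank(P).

3

Row reduce to echelon form.
R2 ← R2 − (2)·R1: [0, -5, -4, 13, -18]
R4 ← R4 + R1: [0, 0, 2, -4, 4]
R5 ← R5 − R1: [0, -3, -4, 11, -14]
R3 ← R3 + (1/5)·R2: [0, 0, 16/5, -32/5, 32/5]
R5 ← R5 − (3/5)·R2: [0, 0, -8/5, 16/5, -16/5]
R4 ← R4 − (5/8)·R3: [0, 0, 0, 0, 0]
R5 ← R5 + (1/2)·R3: [0, 0, 0, 0, 0]
Echelon form has 3 nonzero rows, so rank(P) = 3.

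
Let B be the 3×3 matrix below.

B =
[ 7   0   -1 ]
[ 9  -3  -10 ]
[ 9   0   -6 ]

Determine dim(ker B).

0

Row reduce to echelon form.
R2 ← R2 − (9/7)·R1: [0, -3, -61/7]
R3 ← R3 − (9/7)·R1: [0, 0, -33/7]
3 nonzero rows, so rank(B) = 3.
B has 3 columns; by rank–nullity, nullity = 3 − 3 = 0.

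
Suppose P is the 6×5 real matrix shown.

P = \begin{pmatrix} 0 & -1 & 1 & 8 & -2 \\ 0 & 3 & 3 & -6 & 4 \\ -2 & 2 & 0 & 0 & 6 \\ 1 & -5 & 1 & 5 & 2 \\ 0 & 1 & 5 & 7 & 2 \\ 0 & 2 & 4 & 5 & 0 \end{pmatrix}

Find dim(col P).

Row reduce to echelon form.
Swap R1 ↔ R3
R4 ← R4 + (1/2)·R1: [0, -4, 1, 5, 5]
R3 ← R3 + (1/3)·R2: [0, 0, 2, 6, -2/3]
R4 ← R4 + (4/3)·R2: [0, 0, 5, -3, 31/3]
R5 ← R5 − (1/3)·R2: [0, 0, 4, 9, 2/3]
R6 ← R6 − (2/3)·R2: [0, 0, 2, 9, -8/3]
R4 ← R4 − (5/2)·R3: [0, 0, 0, -18, 12]
R5 ← R5 − (2)·R3: [0, 0, 0, -3, 2]
R6 ← R6 − R3: [0, 0, 0, 3, -2]
R5 ← R5 − (1/6)·R4: [0, 0, 0, 0, 0]
R6 ← R6 + (1/6)·R4: [0, 0, 0, 0, 0]
Echelon form has 4 nonzero rows, so rank(P) = 4.
The column space has dimension equal to the rank: 4.

4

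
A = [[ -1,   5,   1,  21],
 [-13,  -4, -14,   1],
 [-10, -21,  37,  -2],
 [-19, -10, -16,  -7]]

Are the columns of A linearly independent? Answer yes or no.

yes

Row reduce A to echelon form.
R2 ← R2 − (13)·R1: [0, -69, -27, -272]
R3 ← R3 − (10)·R1: [0, -71, 27, -212]
R4 ← R4 − (19)·R1: [0, -105, -35, -406]
R3 ← R3 − (71/69)·R2: [0, 0, 1260/23, 4684/69]
R4 ← R4 − (35/23)·R2: [0, 0, 140/23, 182/23]
R4 ← R4 − (1/9)·R3: [0, 0, 0, 10/27]
4 pivots among 4 columns.
Every column is a pivot column, so the columns are linearly independent.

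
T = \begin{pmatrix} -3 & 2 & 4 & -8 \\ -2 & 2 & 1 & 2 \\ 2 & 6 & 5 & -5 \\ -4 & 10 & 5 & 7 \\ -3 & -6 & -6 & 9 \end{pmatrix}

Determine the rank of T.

3

Row reduce to echelon form.
R2 ← R2 − (2/3)·R1: [0, 2/3, -5/3, 22/3]
R3 ← R3 + (2/3)·R1: [0, 22/3, 23/3, -31/3]
R4 ← R4 − (4/3)·R1: [0, 22/3, -1/3, 53/3]
R5 ← R5 − R1: [0, -8, -10, 17]
R3 ← R3 − (11)·R2: [0, 0, 26, -91]
R4 ← R4 − (11)·R2: [0, 0, 18, -63]
R5 ← R5 + (12)·R2: [0, 0, -30, 105]
R4 ← R4 − (9/13)·R3: [0, 0, 0, 0]
R5 ← R5 + (15/13)·R3: [0, 0, 0, 0]
Echelon form has 3 nonzero rows, so rank(T) = 3.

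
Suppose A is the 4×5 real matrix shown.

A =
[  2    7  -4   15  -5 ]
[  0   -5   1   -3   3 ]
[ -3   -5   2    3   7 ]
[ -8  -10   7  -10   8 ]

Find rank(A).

4

Row reduce to echelon form.
R3 ← R3 + (3/2)·R1: [0, 11/2, -4, 51/2, -1/2]
R4 ← R4 + (4)·R1: [0, 18, -9, 50, -12]
R3 ← R3 + (11/10)·R2: [0, 0, -29/10, 111/5, 14/5]
R4 ← R4 + (18/5)·R2: [0, 0, -27/5, 196/5, -6/5]
R4 ← R4 − (54/29)·R3: [0, 0, 0, -62/29, -186/29]
Echelon form has 4 nonzero rows, so rank(A) = 4.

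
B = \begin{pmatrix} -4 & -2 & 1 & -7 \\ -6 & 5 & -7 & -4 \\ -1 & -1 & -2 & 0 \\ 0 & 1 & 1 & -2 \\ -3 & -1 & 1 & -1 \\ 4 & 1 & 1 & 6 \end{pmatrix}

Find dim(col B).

4

Row reduce to echelon form.
R2 ← R2 − (3/2)·R1: [0, 8, -17/2, 13/2]
R3 ← R3 − (1/4)·R1: [0, -1/2, -9/4, 7/4]
R5 ← R5 − (3/4)·R1: [0, 1/2, 1/4, 17/4]
R6 ← R6 + R1: [0, -1, 2, -1]
R3 ← R3 + (1/16)·R2: [0, 0, -89/32, 69/32]
R4 ← R4 − (1/8)·R2: [0, 0, 33/16, -45/16]
R5 ← R5 − (1/16)·R2: [0, 0, 25/32, 123/32]
R6 ← R6 + (1/8)·R2: [0, 0, 15/16, -3/16]
R4 ← R4 + (66/89)·R3: [0, 0, 0, -108/89]
R5 ← R5 + (25/89)·R3: [0, 0, 0, 396/89]
R6 ← R6 + (30/89)·R3: [0, 0, 0, 48/89]
R5 ← R5 + (11/3)·R4: [0, 0, 0, 0]
R6 ← R6 + (4/9)·R4: [0, 0, 0, 0]
Echelon form has 4 nonzero rows, so rank(B) = 4.
The column space has dimension equal to the rank: 4.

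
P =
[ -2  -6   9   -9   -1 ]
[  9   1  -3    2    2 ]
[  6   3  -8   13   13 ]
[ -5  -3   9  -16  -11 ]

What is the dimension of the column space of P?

Row reduce to echelon form.
R2 ← R2 + (9/2)·R1: [0, -26, 75/2, -77/2, -5/2]
R3 ← R3 + (3)·R1: [0, -15, 19, -14, 10]
R4 ← R4 − (5/2)·R1: [0, 12, -27/2, 13/2, -17/2]
R3 ← R3 − (15/26)·R2: [0, 0, -137/52, 427/52, 595/52]
R4 ← R4 + (6/13)·R2: [0, 0, 99/26, -293/26, -251/26]
R4 ← R4 + (198/137)·R3: [0, 0, 0, 82/137, 943/137]
Echelon form has 4 nonzero rows, so rank(P) = 4.
The column space has dimension equal to the rank: 4.

4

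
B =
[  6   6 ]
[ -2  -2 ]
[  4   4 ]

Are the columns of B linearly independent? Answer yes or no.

no

Row reduce B to echelon form.
R2 ← R2 + (1/3)·R1: [0, 0]
R3 ← R3 − (2/3)·R1: [0, 0]
1 pivot among 2 columns.
Only 1 < 2 pivot columns, so the columns are linearly dependent.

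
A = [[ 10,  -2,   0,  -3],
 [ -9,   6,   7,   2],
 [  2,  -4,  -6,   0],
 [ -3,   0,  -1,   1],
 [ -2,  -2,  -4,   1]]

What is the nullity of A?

2

Row reduce to echelon form.
R2 ← R2 + (9/10)·R1: [0, 21/5, 7, -7/10]
R3 ← R3 − (1/5)·R1: [0, -18/5, -6, 3/5]
R4 ← R4 + (3/10)·R1: [0, -3/5, -1, 1/10]
R5 ← R5 + (1/5)·R1: [0, -12/5, -4, 2/5]
R3 ← R3 + (6/7)·R2: [0, 0, 0, 0]
R4 ← R4 + (1/7)·R2: [0, 0, 0, 0]
R5 ← R5 + (4/7)·R2: [0, 0, 0, 0]
2 nonzero rows, so rank(A) = 2.
A has 4 columns; by rank–nullity, nullity = 4 − 2 = 2.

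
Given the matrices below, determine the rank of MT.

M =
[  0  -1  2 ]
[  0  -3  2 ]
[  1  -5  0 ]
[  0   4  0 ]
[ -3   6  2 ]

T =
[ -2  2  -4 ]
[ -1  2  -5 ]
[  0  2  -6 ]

2

First compute MT:
[[  1,   2,  -7],
 [  3,  -2,   3],
 [  3,  -8,  21],
 [ -4,   8, -20],
 [  0,  10, -30]]
Now row reduce the product.
R2 ← R2 − (3)·R1: [0, -8, 24]
R3 ← R3 − (3)·R1: [0, -14, 42]
R4 ← R4 + (4)·R1: [0, 16, -48]
R3 ← R3 − (7/4)·R2: [0, 0, 0]
R4 ← R4 + (2)·R2: [0, 0, 0]
R5 ← R5 + (5/4)·R2: [0, 0, 0]
2 nonzero rows, so rank(MT) = 2.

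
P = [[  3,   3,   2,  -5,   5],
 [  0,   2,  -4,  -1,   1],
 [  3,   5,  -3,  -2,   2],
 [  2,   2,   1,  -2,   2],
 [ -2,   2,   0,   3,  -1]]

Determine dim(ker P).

1

Row reduce to echelon form.
R3 ← R3 − R1: [0, 2, -5, 3, -3]
R4 ← R4 − (2/3)·R1: [0, 0, -1/3, 4/3, -4/3]
R5 ← R5 + (2/3)·R1: [0, 4, 4/3, -1/3, 7/3]
R3 ← R3 − R2: [0, 0, -1, 4, -4]
R5 ← R5 − (2)·R2: [0, 0, 28/3, 5/3, 1/3]
R4 ← R4 − (1/3)·R3: [0, 0, 0, 0, 0]
R5 ← R5 + (28/3)·R3: [0, 0, 0, 39, -37]
Swap R4 ↔ R5
4 nonzero rows, so rank(P) = 4.
P has 5 columns; by rank–nullity, nullity = 5 − 4 = 1.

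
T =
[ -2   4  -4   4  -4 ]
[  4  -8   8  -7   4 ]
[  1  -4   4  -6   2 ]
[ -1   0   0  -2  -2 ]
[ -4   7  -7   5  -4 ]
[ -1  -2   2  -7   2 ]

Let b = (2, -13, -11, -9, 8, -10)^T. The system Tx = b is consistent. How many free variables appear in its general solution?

2

Row reduce the augmented matrix [T | b].
R2 ← R2 + (2)·R1: [0, 0, 0, 1, -4, -9]
R3 ← R3 + (1/2)·R1: [0, -2, 2, -4, 0, -10]
R4 ← R4 − (1/2)·R1: [0, -2, 2, -4, 0, -10]
R5 ← R5 − (2)·R1: [0, -1, 1, -3, 4, 4]
R6 ← R6 − (1/2)·R1: [0, -4, 4, -9, 4, -11]
Swap R2 ↔ R3
R4 ← R4 − R2: [0, 0, 0, 0, 0, 0]
R5 ← R5 − (1/2)·R2: [0, 0, 0, -1, 4, 9]
R6 ← R6 − (2)·R2: [0, 0, 0, -1, 4, 9]
R5 ← R5 + R3: [0, 0, 0, 0, 0, 0]
R6 ← R6 + R3: [0, 0, 0, 0, 0, 0]
The echelon form has 3 nonzero rows, and every pivot lies in the first 5 columns, so rank(T) = rank([T|b]) = 3.
The system is consistent.
Free variables = (unknowns) − (rank) = 5 − 3 = 2.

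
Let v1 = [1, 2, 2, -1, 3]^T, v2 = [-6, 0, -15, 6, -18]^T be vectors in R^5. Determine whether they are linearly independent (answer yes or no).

Form the matrix with these vectors as rows and row reduce.
R2 ← R2 + (6)·R1: [0, 12, -3, 0, 0]
2 nonzero rows, so the 2 vectors span a space of dimension 2.
Since 2 = 2, the vectors are linearly independent.

yes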